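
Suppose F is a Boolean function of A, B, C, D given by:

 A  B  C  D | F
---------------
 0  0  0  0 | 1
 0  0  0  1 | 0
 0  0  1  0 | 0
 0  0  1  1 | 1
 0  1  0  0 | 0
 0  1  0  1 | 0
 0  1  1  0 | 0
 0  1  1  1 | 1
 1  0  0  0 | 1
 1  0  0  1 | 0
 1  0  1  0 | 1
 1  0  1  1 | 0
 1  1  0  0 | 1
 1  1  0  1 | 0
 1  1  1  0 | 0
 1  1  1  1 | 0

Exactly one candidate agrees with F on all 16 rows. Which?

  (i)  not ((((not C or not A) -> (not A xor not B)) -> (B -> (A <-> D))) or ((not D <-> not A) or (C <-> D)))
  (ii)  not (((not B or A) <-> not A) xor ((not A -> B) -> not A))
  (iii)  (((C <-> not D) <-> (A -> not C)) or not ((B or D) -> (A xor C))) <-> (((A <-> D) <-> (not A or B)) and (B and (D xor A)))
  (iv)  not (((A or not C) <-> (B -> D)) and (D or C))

(i) fails at (0,0,0,0): the formula yields 0, F is 1.
(ii) fails at (0,0,0,1): the formula yields 1, F is 0.
(iv) fails at (0,0,1,0): the formula yields 1, F is 0.
That leaves (iii). Evaluating it on every row reproduces the table of F exactly.

iii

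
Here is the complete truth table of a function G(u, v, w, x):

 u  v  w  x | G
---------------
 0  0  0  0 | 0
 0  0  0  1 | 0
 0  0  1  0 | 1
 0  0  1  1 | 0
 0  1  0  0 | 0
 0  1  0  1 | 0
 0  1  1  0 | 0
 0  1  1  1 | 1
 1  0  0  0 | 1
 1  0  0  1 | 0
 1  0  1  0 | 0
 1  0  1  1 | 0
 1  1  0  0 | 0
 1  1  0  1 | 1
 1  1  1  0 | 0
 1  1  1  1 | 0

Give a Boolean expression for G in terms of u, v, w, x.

G(u, v, w, x) = (((((¬u ∧ ¬v) ∧ w) ∧ ¬x) ∨ (((¬u ∧ v) ∧ w) ∧ x)) ∨ (((u ∧ ¬v) ∧ ¬w) ∧ ¬x)) ∨ (((u ∧ v) ∧ ¬w) ∧ x)

The 1-rows are (0,0,1,0), (0,1,1,1), (1,0,0,0), (1,1,0,1). Each contributes one minterm — ¬u·¬v·w·¬x; ¬u·v·w·x; u·¬v·¬w·¬x; u·v·¬w·x — and their disjunction is a sum-of-products form of G.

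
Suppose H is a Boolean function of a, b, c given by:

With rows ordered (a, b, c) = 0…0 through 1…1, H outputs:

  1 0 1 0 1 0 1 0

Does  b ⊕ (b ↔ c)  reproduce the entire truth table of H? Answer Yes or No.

Yes

Evaluate b ⊕ (b ↔ c) on each row and compare to H:
  a=0, b=0, c=0: formula gives 1, H = 1 ✓
  a=0, b=0, c=1: formula gives 0, H = 0 ✓
  a=0, b=1, c=0: formula gives 1, H = 1 ✓
  a=0, b=1, c=1: formula gives 0, H = 0 ✓
  a=1, b=0, c=0: formula gives 1, H = 1 ✓
  …and likewise for the remaining 3 rows.
No disagreement on any input; they are logically equivalent.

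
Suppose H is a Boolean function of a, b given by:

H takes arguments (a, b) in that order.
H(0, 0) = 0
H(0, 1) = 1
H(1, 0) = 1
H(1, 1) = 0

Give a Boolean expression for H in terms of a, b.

The output is 1 exactly when an odd number of inputs are 1 — the 2-way XOR (parity).

H(a, b) = a ^ b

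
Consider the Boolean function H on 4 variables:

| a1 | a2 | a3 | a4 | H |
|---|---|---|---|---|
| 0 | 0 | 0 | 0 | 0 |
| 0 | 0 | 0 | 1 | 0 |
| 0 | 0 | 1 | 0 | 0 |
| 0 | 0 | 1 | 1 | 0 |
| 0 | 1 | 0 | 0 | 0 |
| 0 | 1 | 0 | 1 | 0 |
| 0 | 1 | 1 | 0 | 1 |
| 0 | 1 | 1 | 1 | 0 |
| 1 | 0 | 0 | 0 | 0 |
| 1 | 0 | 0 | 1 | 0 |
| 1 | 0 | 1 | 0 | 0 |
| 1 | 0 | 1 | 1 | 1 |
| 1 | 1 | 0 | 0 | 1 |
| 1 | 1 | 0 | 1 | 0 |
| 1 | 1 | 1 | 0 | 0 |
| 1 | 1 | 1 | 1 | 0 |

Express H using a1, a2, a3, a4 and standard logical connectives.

The 1-rows are (0,1,1,0), (1,0,1,1), (1,1,0,0). Each contributes one minterm — ¬a1·a2·a3·¬a4; a1·¬a2·a3·a4; a1·a2·¬a3·¬a4 — and their disjunction is a sum-of-products form of H.

H(a1, a2, a3, a4) = ((((not a1 and a2) and a3) and not a4) or (((a1 and not a2) and a3) and a4)) or (((a1 and a2) and not a3) and not a4)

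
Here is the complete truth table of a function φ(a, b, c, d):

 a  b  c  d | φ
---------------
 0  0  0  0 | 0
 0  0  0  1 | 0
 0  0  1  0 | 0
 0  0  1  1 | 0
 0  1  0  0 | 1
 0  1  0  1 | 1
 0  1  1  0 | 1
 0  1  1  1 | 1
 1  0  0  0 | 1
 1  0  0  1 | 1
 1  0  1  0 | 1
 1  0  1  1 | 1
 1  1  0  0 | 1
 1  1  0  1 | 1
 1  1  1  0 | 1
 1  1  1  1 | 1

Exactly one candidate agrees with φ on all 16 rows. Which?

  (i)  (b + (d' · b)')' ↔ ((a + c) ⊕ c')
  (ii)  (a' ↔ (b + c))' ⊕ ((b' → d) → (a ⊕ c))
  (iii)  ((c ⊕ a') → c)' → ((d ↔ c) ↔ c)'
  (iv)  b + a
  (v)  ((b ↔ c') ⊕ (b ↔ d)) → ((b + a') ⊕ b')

iv

(i): at (0,1,0,0) it gives 0, but φ = 1 — eliminated.
(ii): at (0,0,0,1) it gives 1, but φ = 0 — eliminated.
(iii): at (0,0,0,0) it gives 1, but φ = 0 — eliminated.
(v): at (0,0,0,1) it gives 1, but φ = 0 — eliminated.
That leaves (iv). Evaluating it on every row reproduces the table of φ exactly.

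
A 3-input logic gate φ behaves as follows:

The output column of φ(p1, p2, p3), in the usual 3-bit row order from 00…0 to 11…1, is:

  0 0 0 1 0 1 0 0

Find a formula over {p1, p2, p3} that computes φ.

φ(p1, p2, p3) = ((~p1 & p2) & p3) | ((p1 & ~p2) & p3)

Collect the rows where φ=1 — (0,1,1), (1,0,1) — and write one minterm per row: ¬p1·p2·p3, p1·¬p2·p3. Their union (logical OR) reproduces the table exactly.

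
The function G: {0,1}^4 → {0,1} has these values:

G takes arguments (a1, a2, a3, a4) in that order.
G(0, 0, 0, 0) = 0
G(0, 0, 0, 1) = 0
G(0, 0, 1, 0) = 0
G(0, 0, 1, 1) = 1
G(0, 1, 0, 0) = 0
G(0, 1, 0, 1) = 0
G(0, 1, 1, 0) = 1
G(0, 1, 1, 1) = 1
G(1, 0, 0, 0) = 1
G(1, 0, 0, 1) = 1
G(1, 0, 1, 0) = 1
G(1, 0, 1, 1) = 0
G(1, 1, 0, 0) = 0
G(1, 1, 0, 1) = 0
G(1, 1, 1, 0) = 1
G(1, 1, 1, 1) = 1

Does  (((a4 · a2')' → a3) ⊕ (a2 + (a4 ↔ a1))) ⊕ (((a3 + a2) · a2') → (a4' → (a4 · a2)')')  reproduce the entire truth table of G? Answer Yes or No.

Evaluate (((a4 · a2')' → a3) ⊕ (a2 + (a4 ↔ a1))) ⊕ (((a3 + a2) · a2') → (a4' → (a4 · a2)')') on each row and compare to G:
  a1=0, a2=0, a3=0, a4=0: formula gives 0, G = 0 ✓
  a1=0, a2=0, a3=0, a4=1: formula gives 0, G = 0 ✓
  a1=0, a2=0, a3=1, a4=0: formula gives 0, G = 0 ✓
  a1=0, a2=0, a3=1, a4=1: formula gives 1, G = 1 ✓
  …and likewise for the remaining 12 rows.
Every row agrees, so the formula is equivalent.

Yes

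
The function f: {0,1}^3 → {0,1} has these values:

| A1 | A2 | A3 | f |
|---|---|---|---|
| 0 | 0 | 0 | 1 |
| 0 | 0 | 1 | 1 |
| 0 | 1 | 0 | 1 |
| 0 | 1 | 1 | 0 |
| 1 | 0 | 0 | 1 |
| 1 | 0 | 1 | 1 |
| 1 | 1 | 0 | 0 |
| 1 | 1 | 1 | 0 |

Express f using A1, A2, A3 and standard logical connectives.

f(A1, A2, A3) = ((((A1' · A2) · A3) + ((A1 · A2) · A3')) + ((A1 · A2) · A3))'

There are just 3 zero rows: (0,1,1), (1,1,0), (1,1,1). Their minterms are ¬A1·A2·A3, A1·A2·¬A3, A1·A2·A3; the OR of those covers precisely the 0-outputs, and negating it yields f.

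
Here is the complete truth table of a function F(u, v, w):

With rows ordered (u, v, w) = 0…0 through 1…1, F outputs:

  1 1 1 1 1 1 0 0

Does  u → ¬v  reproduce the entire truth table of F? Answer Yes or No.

Yes

Evaluate u → ¬v on each row and compare to F:
  u=0, v=0, w=0: formula gives 1, F = 1 ✓
  u=0, v=0, w=1: formula gives 1, F = 1 ✓
  u=0, v=1, w=0: formula gives 1, F = 1 ✓
  u=0, v=1, w=1: formula gives 1, F = 1 ✓
  u=1, v=0, w=0: formula gives 1, F = 1 ✓
  … (the remaining 3 rows also agree.)
Every row agrees, so the formula is equivalent.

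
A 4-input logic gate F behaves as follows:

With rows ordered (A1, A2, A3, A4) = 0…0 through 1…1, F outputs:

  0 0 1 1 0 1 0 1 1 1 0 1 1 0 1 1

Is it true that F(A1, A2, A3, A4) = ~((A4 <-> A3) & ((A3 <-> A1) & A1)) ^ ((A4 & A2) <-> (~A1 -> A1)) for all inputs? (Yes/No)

Evaluate ~((A4 <-> A3) & ((A3 <-> A1) & A1)) ^ ((A4 & A2) <-> (~A1 -> A1)) on each row and compare to F:
  A1=0, A2=0, A3=0, A4=0: formula gives 0, F = 0 ✓
  A1=0, A2=0, A3=0, A4=1: formula gives 0, F = 0 ✓
  A1=0, A2=0, A3=1, A4=0: formula gives 0, but F = 1 ✗
Since they disagree at (0,0,1,0), the expression is not a correct formula for F.

No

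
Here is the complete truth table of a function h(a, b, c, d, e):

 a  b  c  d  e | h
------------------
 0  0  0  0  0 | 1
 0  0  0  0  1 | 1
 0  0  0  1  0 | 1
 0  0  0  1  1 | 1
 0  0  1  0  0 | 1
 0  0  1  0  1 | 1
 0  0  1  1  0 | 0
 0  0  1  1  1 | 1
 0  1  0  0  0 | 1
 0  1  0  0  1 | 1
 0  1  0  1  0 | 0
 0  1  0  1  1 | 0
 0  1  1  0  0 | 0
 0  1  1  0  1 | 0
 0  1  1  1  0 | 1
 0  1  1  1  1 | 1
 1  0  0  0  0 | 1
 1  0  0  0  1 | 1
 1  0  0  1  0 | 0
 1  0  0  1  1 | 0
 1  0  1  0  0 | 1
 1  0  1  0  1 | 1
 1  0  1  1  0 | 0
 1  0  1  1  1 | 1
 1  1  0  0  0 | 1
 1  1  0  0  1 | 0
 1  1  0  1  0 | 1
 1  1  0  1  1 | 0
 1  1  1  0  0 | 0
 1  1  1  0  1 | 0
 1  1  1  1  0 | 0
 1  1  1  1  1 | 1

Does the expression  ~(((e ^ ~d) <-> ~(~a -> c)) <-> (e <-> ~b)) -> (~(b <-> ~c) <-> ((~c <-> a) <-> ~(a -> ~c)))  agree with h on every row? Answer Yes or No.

No

Check the formula against h row by row:
  a=0, b=0, c=0, d=0, e=0: formula gives 1, h = 1 ✓
  a=0, b=0, c=0, d=0, e=1: formula gives 1, h = 1 ✓
  a=0, b=0, c=0, d=1, e=0: formula gives 1, h = 1 ✓
  a=0, b=0, c=0, d=1, e=1: formula gives 1, h = 1 ✓
  …
  a=0, b=0, c=1, d=1, e=0: formula gives 1, but h = 0 ✗
A single disagreement suffices: at (0,0,1,1,0) they differ, so the formula does not compute h.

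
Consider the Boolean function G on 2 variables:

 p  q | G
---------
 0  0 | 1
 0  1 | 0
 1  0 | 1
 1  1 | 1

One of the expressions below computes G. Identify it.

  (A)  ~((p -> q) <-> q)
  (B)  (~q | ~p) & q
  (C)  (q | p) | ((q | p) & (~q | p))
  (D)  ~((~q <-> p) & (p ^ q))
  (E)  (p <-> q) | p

E

(A) fails at (1,0): the formula yields 0, G is 1.
(B) fails at (0,0): the formula yields 0, G is 1.
(C) fails at (0,0): the formula yields 0, G is 1.
(D) fails at (1,0): the formula yields 0, G is 1.
Only (E) survives; checking it on all 4 rows confirms it matches G.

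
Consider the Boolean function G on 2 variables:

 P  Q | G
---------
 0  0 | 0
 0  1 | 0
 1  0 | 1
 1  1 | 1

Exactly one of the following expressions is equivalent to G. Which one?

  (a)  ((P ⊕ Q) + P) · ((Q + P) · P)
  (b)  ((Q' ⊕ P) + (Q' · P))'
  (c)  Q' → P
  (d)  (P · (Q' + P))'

(b): at (0,1) it gives 1, but G = 0 — eliminated.
(c): at (0,1) it gives 1, but G = 0 — eliminated.
(d): at (0,0) it gives 1, but G = 0 — eliminated.
(a) is the remaining candidate, and it agrees with G on all 4 inputs.

a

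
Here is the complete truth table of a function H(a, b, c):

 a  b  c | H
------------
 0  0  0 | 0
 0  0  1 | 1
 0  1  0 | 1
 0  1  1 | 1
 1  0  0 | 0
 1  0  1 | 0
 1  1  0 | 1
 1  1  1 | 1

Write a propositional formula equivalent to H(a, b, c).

H is 0 on only 3 rows — (0,0,0), (1,0,0), (1,0,1). Writing each as a minterm (¬a·¬b·¬c, a·¬b·¬c, a·¬b·c) and OR-ing them characterizes exactly where H=0, so H is the negation of that disjunction.

H(a, b, c) = not ((((not a and not b) and not c) or ((a and not b) and not c)) or ((a and not b) and c))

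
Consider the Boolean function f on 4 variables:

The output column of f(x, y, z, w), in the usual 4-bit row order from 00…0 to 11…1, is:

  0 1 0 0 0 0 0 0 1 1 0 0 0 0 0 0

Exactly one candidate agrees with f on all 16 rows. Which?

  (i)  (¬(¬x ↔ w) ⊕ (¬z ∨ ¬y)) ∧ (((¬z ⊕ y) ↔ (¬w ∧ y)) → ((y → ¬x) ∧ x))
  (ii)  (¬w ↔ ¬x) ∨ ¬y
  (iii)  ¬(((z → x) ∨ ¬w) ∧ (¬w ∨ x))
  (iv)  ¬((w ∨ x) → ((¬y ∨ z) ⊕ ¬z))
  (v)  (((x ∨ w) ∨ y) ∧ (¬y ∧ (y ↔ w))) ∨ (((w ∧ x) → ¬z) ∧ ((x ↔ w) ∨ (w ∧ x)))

(i) disagrees with f on (1,0,0,1) (formula → 0, table → 1); rule it out.
(ii) disagrees with f on (0,0,0,0) (formula → 1, table → 0); rule it out.
(iii) disagrees with f on (0,0,1,1) (formula → 1, table → 0); rule it out.
(v) disagrees with f on (0,0,0,0) (formula → 1, table → 0); rule it out.
(iv) is the remaining candidate, and it agrees with f on all 16 inputs.

iv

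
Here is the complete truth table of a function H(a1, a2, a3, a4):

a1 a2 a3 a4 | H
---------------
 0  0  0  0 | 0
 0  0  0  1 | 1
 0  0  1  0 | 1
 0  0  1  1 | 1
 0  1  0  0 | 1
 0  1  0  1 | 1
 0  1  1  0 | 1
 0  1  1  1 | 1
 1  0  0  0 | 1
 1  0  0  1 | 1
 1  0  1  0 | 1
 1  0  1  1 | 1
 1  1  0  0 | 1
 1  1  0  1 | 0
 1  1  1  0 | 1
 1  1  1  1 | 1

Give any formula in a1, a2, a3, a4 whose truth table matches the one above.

The 0-rows are (0,0,0,0), (1,1,0,1). Take each as a conjunction (¬a1·¬a2·¬a3·¬a4, a1·a2·¬a3·a4), form their disjunction, and complement — that gives a formula that is 1 everywhere H is.

H(a1, a2, a3, a4) = ~((((~a1 & ~a2) & ~a3) & ~a4) | (((a1 & a2) & ~a3) & a4))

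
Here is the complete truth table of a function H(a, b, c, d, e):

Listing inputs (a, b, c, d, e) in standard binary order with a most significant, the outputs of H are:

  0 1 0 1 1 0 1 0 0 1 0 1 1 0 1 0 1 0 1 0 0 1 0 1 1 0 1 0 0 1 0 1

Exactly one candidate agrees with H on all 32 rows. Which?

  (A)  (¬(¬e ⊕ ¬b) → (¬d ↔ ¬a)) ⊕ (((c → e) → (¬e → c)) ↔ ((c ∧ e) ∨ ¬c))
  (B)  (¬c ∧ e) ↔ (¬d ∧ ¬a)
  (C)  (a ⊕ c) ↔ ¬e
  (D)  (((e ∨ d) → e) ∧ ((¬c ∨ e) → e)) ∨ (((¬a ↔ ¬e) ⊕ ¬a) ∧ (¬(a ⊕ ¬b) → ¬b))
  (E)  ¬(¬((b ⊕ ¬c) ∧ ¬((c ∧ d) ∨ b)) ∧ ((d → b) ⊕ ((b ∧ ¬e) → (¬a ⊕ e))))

C

(A) fails at (0,0,0,0,0): the formula yields 1, H is 0.
(B) fails at (0,0,0,1,0): the formula yields 1, H is 0.
(D) fails at (0,0,1,0,1): the formula yields 1, H is 0.
(E) fails at (0,0,0,0,0): the formula yields 1, H is 0.
Only (C) survives; checking it on all 32 rows confirms it matches H.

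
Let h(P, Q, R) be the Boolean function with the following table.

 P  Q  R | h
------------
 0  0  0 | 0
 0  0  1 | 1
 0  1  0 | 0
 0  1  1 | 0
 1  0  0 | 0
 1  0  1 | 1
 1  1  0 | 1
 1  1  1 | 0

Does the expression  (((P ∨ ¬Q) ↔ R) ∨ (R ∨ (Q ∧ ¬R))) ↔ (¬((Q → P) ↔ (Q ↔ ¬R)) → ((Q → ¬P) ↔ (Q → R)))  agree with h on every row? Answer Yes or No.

No

Check the formula against h row by row:
  P=0, Q=0, R=0: formula gives 0, h = 0 ✓
  P=0, Q=0, R=1: formula gives 1, h = 1 ✓
  P=0, Q=1, R=0: formula gives 0, h = 0 ✓
  P=0, Q=1, R=1: formula gives 1, but h = 0 ✗
A single disagreement suffices: at (0,1,1) they differ, so the formula does not compute h.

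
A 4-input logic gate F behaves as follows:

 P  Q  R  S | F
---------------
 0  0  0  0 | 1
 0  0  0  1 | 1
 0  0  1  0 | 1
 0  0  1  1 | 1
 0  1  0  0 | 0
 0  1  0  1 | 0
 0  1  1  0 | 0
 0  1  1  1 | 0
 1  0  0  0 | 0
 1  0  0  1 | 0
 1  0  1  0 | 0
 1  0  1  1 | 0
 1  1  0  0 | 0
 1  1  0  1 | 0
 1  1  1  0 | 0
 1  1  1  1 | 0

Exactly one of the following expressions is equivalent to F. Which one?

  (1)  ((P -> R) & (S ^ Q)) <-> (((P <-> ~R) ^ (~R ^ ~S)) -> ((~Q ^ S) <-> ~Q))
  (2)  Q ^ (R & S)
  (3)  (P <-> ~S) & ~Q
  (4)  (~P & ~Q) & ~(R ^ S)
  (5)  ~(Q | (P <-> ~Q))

(1) fails at (0,0,0,0): the formula yields 0, F is 1.
(2) fails at (0,0,0,0): the formula yields 0, F is 1.
(3) fails at (0,0,0,0): the formula yields 0, F is 1.
(4) fails at (0,0,0,1): the formula yields 0, F is 1.
Only (5) survives; checking it on all 16 rows confirms it matches F.

5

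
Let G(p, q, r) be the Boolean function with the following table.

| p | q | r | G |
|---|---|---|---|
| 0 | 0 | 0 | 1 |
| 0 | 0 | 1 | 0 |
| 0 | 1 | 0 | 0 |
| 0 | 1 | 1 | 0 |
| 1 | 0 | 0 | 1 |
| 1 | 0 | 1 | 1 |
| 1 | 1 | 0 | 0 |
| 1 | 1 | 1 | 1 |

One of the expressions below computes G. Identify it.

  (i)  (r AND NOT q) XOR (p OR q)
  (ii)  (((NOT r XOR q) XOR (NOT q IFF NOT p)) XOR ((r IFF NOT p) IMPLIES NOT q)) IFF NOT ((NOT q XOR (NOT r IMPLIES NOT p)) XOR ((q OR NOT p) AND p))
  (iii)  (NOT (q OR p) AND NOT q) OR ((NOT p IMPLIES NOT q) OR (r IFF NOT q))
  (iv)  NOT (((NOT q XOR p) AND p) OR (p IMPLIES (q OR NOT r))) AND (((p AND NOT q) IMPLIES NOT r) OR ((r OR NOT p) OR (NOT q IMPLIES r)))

(i): at (0,0,0) it gives 0, but G = 1 — eliminated.
(iii): at (0,0,1) it gives 1, but G = 0 — eliminated.
(iv): at (0,0,0) it gives 0, but G = 1 — eliminated.
(ii) is the remaining candidate, and it agrees with G on all 8 inputs.

ii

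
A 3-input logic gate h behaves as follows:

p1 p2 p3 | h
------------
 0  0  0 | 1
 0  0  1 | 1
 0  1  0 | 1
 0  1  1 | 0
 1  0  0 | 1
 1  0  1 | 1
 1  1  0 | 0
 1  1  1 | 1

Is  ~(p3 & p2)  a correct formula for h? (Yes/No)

Check the formula against h row by row:
  p1=0, p2=0, p3=0: formula gives 1, h = 1 ✓
  p1=0, p2=0, p3=1: formula gives 1, h = 1 ✓
  p1=0, p2=1, p3=0: formula gives 1, h = 1 ✓
  p1=0, p2=1, p3=1: formula gives 0, h = 0 ✓
  p1=1, p2=0, p3=0: formula gives 1, h = 1 ✓
  …
  p1=1, p2=1, p3=0: formula gives 1, but h = 0 ✗
A single disagreement suffices: at (1,1,0) they differ, so the formula does not compute h.

No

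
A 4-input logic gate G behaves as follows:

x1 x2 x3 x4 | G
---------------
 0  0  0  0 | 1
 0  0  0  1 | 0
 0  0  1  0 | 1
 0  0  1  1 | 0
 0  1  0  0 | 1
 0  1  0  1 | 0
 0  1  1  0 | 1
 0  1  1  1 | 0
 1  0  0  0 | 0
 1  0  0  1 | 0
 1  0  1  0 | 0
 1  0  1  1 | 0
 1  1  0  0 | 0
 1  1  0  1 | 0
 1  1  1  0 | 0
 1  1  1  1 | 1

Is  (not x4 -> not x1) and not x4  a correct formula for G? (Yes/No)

Check the formula against G row by row:
  x1=0, x2=0, x3=0, x4=0: formula gives 1, G = 1 ✓
  x1=0, x2=0, x3=0, x4=1: formula gives 0, G = 0 ✓
  x1=0, x2=0, x3=1, x4=0: formula gives 1, G = 1 ✓
  x1=0, x2=0, x3=1, x4=1: formula gives 0, G = 0 ✓
  …
  x1=1, x2=1, x3=1, x4=1: formula gives 0, but G = 1 ✗
Since they disagree at (1,1,1,1), the expression is not a correct formula for G.

No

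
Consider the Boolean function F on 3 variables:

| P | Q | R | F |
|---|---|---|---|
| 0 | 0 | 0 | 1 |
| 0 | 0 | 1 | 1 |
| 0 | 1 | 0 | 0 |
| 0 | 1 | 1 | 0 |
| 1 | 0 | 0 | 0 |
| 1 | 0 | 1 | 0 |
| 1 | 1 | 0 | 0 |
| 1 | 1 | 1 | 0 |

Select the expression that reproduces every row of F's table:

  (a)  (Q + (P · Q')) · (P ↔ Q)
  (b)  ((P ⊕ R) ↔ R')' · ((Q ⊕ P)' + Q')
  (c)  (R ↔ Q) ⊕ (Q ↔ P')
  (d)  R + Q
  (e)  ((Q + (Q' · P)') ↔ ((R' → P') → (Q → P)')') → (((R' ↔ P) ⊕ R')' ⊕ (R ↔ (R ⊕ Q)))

(a) fails at (0,0,0): the formula yields 0, F is 1.
(c) fails at (0,0,1): the formula yields 0, F is 1.
(d) fails at (0,0,0): the formula yields 0, F is 1.
(e) fails at (0,1,0): the formula yields 1, F is 0.
(b) is the remaining candidate, and it agrees with F on all 8 inputs.

b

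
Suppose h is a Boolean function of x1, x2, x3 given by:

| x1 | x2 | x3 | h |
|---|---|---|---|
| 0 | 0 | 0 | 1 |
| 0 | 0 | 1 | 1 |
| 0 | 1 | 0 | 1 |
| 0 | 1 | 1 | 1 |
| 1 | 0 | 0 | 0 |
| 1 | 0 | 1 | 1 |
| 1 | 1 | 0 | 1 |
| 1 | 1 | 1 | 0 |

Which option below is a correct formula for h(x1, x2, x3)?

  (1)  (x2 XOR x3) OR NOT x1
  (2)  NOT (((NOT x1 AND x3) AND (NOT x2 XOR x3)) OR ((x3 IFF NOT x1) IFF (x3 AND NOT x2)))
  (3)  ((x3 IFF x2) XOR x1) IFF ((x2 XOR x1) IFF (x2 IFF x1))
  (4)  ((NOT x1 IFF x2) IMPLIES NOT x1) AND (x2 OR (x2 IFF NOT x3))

(2): at (0,0,0) it gives 0, but h = 1 — eliminated.
(3): at (0,0,0) it gives 0, but h = 1 — eliminated.
(4): at (0,0,0) it gives 0, but h = 1 — eliminated.
(1) is the remaining candidate, and it agrees with h on all 8 inputs.

1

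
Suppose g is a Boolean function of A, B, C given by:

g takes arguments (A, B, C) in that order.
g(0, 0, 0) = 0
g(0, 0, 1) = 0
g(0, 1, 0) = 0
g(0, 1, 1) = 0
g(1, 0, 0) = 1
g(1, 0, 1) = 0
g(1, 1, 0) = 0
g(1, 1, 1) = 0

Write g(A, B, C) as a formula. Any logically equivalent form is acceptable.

g(A, B, C) = (A and not B) and not C

g is 1 on exactly one input, (1,0,0), whose minterm is A·¬B·¬C. So g is just that conjunction.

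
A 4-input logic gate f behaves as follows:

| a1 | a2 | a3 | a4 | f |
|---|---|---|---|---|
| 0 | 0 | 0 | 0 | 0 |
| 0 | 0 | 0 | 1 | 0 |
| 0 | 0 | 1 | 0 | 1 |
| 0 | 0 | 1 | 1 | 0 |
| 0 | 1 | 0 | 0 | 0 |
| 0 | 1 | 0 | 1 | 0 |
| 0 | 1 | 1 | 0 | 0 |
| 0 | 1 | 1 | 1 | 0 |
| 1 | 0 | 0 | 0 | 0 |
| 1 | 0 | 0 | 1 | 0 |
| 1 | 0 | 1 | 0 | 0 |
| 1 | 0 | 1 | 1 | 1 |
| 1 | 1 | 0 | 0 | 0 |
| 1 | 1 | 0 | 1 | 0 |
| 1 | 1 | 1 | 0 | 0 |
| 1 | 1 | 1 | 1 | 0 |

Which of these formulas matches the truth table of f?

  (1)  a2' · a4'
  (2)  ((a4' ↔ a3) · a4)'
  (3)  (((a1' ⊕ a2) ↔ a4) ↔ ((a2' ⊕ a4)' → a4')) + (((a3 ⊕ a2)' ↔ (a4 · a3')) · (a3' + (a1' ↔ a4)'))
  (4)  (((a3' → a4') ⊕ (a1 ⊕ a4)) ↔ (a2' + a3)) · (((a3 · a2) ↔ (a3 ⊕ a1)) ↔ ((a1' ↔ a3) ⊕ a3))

(1): at (0,0,0,0) it gives 1, but f = 0 — eliminated.
(2): at (0,0,0,0) it gives 1, but f = 0 — eliminated.
(3): at (0,0,0,1) it gives 1, but f = 0 — eliminated.
That leaves (4). Evaluating it on every row reproduces the table of f exactly.

4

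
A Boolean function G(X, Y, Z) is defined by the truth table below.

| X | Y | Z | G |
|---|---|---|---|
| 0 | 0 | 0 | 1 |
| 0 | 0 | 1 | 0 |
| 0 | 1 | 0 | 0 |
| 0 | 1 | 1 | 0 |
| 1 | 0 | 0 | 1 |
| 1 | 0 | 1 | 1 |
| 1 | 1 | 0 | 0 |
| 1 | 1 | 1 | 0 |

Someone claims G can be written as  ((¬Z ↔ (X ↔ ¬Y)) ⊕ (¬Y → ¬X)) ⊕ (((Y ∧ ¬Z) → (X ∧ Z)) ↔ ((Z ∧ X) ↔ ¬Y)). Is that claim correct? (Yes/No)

Evaluate ((¬Z ↔ (X ↔ ¬Y)) ⊕ (¬Y → ¬X)) ⊕ (((Y ∧ ¬Z) → (X ∧ Z)) ↔ ((Z ∧ X) ↔ ¬Y)) on each row and compare to G:
  X=0, Y=0, Z=0: formula gives 1, G = 1 ✓
  X=0, Y=0, Z=1: formula gives 0, G = 0 ✓
  X=0, Y=1, Z=0: formula gives 0, G = 0 ✓
  X=0, Y=1, Z=1: formula gives 0, G = 0 ✓
  X=1, Y=0, Z=0: formula gives 1, G = 1 ✓
  …
  X=1, Y=1, Z=0: formula gives 1, but G = 0 ✗
Since they disagree at (1,1,0), the expression is not a correct formula for G.

No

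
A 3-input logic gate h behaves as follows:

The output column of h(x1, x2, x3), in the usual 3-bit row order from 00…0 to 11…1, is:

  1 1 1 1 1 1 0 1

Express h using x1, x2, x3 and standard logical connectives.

h(x1, x2, x3) = ~((x1 & x2) & ~x3)

h is 0 on exactly one input, (1,1,0), whose minterm is x1·x2·¬x3. So h is the negation of that single conjunction.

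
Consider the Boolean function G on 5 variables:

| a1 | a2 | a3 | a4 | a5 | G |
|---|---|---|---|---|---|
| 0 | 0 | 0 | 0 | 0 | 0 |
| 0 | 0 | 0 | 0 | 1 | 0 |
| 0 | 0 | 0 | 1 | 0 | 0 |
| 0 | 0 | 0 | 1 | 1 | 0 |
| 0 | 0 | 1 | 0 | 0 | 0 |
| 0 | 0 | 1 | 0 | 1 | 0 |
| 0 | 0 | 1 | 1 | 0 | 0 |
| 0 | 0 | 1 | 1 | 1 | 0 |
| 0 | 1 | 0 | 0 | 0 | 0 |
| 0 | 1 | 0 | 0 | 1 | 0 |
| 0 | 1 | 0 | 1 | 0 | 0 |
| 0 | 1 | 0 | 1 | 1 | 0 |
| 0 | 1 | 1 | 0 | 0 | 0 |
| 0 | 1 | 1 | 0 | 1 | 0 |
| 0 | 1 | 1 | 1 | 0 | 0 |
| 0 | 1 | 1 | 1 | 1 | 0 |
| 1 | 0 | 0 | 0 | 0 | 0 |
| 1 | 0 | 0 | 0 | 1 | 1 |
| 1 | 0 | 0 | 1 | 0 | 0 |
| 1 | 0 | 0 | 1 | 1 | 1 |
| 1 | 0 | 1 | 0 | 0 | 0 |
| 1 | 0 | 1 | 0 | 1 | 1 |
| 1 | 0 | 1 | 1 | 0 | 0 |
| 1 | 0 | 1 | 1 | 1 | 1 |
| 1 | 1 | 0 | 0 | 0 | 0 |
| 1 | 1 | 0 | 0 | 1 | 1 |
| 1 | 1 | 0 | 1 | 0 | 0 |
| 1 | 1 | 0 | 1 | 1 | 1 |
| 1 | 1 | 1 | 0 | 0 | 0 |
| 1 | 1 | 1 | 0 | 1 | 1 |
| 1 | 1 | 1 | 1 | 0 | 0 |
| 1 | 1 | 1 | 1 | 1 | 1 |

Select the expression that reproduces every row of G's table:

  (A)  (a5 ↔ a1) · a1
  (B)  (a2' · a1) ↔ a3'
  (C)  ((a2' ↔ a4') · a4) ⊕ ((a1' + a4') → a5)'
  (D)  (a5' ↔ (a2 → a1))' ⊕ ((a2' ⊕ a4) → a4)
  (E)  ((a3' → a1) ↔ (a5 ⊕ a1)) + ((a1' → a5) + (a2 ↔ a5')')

(B) disagrees with G on (0,0,1,0,0) (formula → 1, table → 0); rule it out.
(C) disagrees with G on (0,0,0,0,0) (formula → 1, table → 0); rule it out.
(D) disagrees with G on (0,0,0,0,1) (formula → 1, table → 0); rule it out.
(E) disagrees with G on (0,0,0,0,0) (formula → 1, table → 0); rule it out.
Only (A) survives; checking it on all 32 rows confirms it matches G.

A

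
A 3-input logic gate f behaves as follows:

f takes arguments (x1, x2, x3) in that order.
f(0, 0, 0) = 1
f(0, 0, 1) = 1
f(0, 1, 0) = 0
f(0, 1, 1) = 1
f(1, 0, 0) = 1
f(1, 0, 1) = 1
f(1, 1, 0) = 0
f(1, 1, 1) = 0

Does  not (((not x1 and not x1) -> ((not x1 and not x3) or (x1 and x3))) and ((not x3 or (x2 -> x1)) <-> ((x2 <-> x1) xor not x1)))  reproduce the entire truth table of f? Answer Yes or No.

Check the formula against f row by row:
  x1=0, x2=0, x3=0: formula gives 1, f = 1 ✓
  x1=0, x2=0, x3=1: formula gives 1, f = 1 ✓
  x1=0, x2=1, x3=0: formula gives 0, f = 0 ✓
  x1=0, x2=1, x3=1: formula gives 1, f = 1 ✓
  x1=1, x2=0, x3=0: formula gives 1, f = 1 ✓
  … (the remaining 3 rows also agree.)
All 8 rows match — the expression computes f exactly.

Yes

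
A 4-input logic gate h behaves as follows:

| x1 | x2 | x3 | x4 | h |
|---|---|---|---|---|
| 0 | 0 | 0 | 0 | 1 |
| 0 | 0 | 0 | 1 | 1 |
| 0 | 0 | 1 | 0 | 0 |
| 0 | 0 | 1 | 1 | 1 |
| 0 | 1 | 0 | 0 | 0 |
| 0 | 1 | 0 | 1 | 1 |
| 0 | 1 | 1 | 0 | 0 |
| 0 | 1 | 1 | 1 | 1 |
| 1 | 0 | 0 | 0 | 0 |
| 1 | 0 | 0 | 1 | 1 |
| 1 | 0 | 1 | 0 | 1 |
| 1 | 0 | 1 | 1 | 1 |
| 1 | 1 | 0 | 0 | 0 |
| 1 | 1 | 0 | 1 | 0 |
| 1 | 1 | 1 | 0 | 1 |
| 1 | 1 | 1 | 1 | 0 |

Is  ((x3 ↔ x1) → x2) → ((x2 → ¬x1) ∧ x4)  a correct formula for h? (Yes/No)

Test each input against both h and the formula:
  x1=0, x2=0, x3=0, x4=0: formula gives 1, h = 1 ✓
  x1=0, x2=0, x3=0, x4=1: formula gives 1, h = 1 ✓
  x1=0, x2=0, x3=1, x4=0: formula gives 0, h = 0 ✓
  x1=0, x2=0, x3=1, x4=1: formula gives 1, h = 1 ✓
  …
  x1=1, x2=1, x3=1, x4=0: formula gives 0, but h = 1 ✗
A single disagreement suffices: at (1,1,1,0) they differ, so the formula does not compute h.

No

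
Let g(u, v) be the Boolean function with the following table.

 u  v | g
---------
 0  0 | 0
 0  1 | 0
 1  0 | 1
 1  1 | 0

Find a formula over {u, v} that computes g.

g(u, v) = u and not v

1 only at (1,0): u AND NOT v.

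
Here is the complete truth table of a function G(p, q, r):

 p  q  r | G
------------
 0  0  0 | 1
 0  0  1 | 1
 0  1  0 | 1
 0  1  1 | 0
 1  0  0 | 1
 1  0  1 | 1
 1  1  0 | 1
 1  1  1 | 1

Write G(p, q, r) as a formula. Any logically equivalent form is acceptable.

G is 0 on exactly one input, (0,1,1), whose minterm is ¬p·q·r. So G is the negation of that single conjunction.

G(p, q, r) = NOT ((NOT p AND q) AND r)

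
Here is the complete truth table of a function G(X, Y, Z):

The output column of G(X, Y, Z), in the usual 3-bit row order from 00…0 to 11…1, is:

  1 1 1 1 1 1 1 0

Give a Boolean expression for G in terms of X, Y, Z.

G(X, Y, Z) = ~((X & Y) & Z)

G is 0 on exactly one input, (1,1,1), whose minterm is X·Y·Z. So G is the negation of that single conjunction.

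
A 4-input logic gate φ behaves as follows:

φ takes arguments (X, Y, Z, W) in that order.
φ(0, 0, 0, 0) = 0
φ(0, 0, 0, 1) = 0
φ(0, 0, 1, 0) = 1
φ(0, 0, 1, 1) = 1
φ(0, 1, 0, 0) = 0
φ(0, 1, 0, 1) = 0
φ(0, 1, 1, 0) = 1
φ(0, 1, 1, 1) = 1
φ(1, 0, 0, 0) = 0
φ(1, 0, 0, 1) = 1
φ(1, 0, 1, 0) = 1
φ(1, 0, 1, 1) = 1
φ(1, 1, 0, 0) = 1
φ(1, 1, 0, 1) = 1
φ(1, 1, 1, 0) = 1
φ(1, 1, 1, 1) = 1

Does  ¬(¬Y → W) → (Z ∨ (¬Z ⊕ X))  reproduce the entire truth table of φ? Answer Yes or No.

Check the formula against φ row by row:
  X=0, Y=0, Z=0, W=0: formula gives 1, but φ = 0 ✗
Row (0,0,0,0) is a counterexample, so the formula is not equivalent to φ.

No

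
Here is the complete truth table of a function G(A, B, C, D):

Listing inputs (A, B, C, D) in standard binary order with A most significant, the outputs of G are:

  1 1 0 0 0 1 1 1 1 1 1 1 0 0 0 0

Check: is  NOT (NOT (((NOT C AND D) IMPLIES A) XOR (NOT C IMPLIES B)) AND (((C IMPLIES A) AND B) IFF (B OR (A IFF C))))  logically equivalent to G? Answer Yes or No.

Yes

Test each input against both G and the formula:
  A=0, B=0, C=0, D=0: formula gives 1, G = 1 ✓
  A=0, B=0, C=0, D=1: formula gives 1, G = 1 ✓
  A=0, B=0, C=1, D=0: formula gives 0, G = 0 ✓
  A=0, B=0, C=1, D=1: formula gives 0, G = 0 ✓
  … (the remaining 12 rows also agree.)
No disagreement on any input; they are logically equivalent.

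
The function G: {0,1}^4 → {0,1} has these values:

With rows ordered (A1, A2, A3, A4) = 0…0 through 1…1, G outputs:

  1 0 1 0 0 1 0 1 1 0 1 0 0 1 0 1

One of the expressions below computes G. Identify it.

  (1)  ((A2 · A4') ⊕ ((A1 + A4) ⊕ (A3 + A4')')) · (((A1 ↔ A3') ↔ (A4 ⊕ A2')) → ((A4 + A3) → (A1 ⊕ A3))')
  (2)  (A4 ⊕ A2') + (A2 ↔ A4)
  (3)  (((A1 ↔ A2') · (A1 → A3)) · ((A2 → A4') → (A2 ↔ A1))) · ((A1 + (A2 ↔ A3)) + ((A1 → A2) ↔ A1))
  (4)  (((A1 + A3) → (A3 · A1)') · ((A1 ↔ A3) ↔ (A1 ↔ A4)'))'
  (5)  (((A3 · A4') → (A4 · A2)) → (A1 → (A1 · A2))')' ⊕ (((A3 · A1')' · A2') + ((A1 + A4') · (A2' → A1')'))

2

(1) fails at (0,0,0,0): the formula yields 0, G is 1.
(3) fails at (0,0,0,0): the formula yields 0, G is 1.
(4) fails at (0,0,1,0): the formula yields 0, G is 1.
(5) fails at (0,0,0,0): the formula yields 0, G is 1.
(2) is the remaining candidate, and it agrees with G on all 16 inputs.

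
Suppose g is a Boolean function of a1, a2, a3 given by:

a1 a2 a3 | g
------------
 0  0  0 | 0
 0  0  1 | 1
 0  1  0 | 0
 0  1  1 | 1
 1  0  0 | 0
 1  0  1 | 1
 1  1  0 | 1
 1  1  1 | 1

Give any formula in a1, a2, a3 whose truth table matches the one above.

g(a1, a2, a3) = ¬((((¬a1 ∧ ¬a2) ∧ ¬a3) ∨ ((¬a1 ∧ a2) ∧ ¬a3)) ∨ ((a1 ∧ ¬a2) ∧ ¬a3))

The 0-rows are (0,0,0), (0,1,0), (1,0,0). Take each as a conjunction (¬a1·¬a2·¬a3, ¬a1·a2·¬a3, a1·¬a2·¬a3), form their disjunction, and complement — that gives a formula that is 1 everywhere g is.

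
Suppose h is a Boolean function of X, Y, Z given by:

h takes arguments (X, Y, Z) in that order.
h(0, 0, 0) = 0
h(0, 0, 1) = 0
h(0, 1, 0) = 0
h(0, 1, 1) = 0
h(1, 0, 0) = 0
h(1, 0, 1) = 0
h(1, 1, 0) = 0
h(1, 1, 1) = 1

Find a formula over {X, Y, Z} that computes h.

The output is 1 only when every input is 1 — the AND of all inputs.

h(X, Y, Z) = (X AND Y) AND Z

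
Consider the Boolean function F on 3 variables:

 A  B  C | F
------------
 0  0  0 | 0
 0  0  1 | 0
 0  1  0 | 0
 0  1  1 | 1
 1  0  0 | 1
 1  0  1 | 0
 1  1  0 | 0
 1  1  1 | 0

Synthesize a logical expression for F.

F=1 on 2 inputs: (0,1,1), (1,0,0). Reading each as a conjunction of literals (¬A·B·C, A·¬B·¬C) and taking the OR gives the canonical DNF.

F(A, B, C) = ((¬A ∧ B) ∧ C) ∨ ((A ∧ ¬B) ∧ ¬C)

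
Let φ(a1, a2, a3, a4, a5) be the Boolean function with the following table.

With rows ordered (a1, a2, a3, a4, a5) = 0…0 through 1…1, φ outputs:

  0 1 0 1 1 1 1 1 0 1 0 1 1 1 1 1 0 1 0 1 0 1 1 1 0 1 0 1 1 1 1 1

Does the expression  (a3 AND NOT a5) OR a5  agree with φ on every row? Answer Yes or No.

No

Evaluate (a3 AND NOT a5) OR a5 on each row and compare to φ:
  a1=0, a2=0, a3=0, a4=0, a5=0: formula gives 0, φ = 0 ✓
  a1=0, a2=0, a3=0, a4=0, a5=1: formula gives 1, φ = 1 ✓
  a1=0, a2=0, a3=0, a4=1, a5=0: formula gives 0, φ = 0 ✓
  a1=0, a2=0, a3=0, a4=1, a5=1: formula gives 1, φ = 1 ✓
  …
  a1=1, a2=0, a3=1, a4=0, a5=0: formula gives 1, but φ = 0 ✗
Since they disagree at (1,0,1,0,0), the expression is not a correct formula for φ.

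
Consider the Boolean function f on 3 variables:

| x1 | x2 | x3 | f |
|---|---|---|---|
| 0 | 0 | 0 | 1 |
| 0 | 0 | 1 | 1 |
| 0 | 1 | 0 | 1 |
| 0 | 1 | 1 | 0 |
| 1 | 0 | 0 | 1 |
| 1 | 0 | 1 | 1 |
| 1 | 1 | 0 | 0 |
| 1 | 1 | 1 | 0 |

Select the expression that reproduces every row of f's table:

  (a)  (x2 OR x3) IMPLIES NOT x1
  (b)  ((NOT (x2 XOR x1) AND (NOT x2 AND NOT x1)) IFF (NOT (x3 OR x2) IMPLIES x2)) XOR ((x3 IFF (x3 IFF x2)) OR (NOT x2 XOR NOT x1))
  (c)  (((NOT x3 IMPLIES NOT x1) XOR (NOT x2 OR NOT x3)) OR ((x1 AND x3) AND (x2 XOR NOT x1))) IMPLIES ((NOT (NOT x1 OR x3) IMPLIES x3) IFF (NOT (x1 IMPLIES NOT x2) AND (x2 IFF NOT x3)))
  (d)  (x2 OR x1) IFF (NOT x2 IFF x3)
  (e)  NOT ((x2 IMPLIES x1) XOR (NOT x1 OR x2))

(a) disagrees with f on (0,1,1) (formula → 1, table → 0); rule it out.
(b) disagrees with f on (0,0,0) (formula → 0, table → 1); rule it out.
(d) disagrees with f on (0,0,1) (formula → 0, table → 1); rule it out.
(e) disagrees with f on (0,1,0) (formula → 0, table → 1); rule it out.
That leaves (c). Evaluating it on every row reproduces the table of f exactly.

c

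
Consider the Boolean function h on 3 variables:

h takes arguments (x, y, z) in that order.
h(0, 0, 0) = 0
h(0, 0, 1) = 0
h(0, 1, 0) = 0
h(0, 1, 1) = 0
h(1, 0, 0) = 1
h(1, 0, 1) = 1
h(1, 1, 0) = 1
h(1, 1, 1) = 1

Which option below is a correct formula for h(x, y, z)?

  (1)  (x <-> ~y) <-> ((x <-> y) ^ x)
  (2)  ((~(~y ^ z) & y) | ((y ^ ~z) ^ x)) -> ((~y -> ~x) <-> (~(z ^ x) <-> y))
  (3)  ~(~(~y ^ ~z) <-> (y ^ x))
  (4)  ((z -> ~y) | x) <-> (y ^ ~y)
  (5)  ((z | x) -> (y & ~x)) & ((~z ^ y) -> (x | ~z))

1

(2) fails at (0,0,1): the formula yields 1, h is 0.
(3) fails at (0,0,0): the formula yields 1, h is 0.
(4) fails at (0,0,0): the formula yields 1, h is 0.
(5) fails at (0,0,0): the formula yields 1, h is 0.
(1) is the remaining candidate, and it agrees with h on all 8 inputs.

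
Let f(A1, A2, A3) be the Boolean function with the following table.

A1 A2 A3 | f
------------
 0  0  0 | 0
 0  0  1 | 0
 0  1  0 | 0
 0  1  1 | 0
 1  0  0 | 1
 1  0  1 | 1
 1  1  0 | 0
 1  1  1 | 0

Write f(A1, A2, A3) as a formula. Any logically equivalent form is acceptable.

f(A1, A2, A3) = ((A1 & ~A2) & ~A3) | ((A1 & ~A2) & A3)

Collect the rows where f=1 — (1,0,0), (1,0,1) — and write one minterm per row: A1·¬A2·¬A3, A1·¬A2·A3. Their union (logical OR) reproduces the table exactly.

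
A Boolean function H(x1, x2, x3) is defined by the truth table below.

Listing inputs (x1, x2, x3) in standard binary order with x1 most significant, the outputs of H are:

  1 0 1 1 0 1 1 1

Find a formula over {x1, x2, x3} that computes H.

H(x1, x2, x3) = not (((not x1 and not x2) and x3) or ((x1 and not x2) and not x3))

There are just 2 zero rows: (0,0,1), (1,0,0). Their minterms are ¬x1·¬x2·x3, x1·¬x2·¬x3; the OR of those covers precisely the 0-outputs, and negating it yields H.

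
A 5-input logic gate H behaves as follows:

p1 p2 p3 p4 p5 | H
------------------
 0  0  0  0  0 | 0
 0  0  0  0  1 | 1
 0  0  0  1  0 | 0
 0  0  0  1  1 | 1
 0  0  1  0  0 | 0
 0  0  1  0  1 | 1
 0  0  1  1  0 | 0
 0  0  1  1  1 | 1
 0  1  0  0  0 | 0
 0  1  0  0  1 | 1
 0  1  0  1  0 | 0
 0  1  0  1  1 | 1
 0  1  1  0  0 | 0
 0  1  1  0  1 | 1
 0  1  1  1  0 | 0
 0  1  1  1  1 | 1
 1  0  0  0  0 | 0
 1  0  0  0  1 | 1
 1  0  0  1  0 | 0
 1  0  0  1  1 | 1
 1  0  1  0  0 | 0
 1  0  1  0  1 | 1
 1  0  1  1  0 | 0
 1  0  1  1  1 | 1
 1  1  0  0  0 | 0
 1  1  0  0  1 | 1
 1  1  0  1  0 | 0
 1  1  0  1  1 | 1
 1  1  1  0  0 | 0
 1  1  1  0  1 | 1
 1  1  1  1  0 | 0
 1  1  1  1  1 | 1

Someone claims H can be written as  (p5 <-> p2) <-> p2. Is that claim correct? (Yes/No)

Evaluate (p5 <-> p2) <-> p2 on each row and compare to H:
  p1=0, p2=0, p3=0, p4=0, p5=0: formula gives 0, H = 0 ✓
  p1=0, p2=0, p3=0, p4=0, p5=1: formula gives 1, H = 1 ✓
  p1=0, p2=0, p3=0, p4=1, p5=0: formula gives 0, H = 0 ✓
  p1=0, p2=0, p3=0, p4=1, p5=1: formula gives 1, H = 1 ✓
  …and likewise for the remaining 28 rows.
Every row agrees, so the formula is equivalent.

Yes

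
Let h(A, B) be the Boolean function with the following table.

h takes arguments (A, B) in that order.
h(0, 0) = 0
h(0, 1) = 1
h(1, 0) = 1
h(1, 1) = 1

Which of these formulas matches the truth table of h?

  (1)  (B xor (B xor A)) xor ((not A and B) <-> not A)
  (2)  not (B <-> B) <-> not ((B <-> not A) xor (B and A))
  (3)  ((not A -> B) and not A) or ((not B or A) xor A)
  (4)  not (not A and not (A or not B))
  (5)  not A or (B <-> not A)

2

(1) fails at (1,0): the formula yields 0, h is 1.
(3) fails at (0,0): the formula yields 1, h is 0.
(4) fails at (0,0): the formula yields 1, h is 0.
(5) fails at (0,0): the formula yields 1, h is 0.
Only (2) survives; checking it on all 4 rows confirms it matches h.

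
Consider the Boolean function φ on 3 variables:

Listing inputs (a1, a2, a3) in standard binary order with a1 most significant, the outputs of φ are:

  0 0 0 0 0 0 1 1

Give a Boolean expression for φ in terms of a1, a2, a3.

The 1-rows are (1,1,0), (1,1,1). Each contributes one minterm — a1·a2·¬a3; a1·a2·a3 — and their disjunction is a sum-of-products form of φ.

φ(a1, a2, a3) = ((a1 · a2) · a3') + ((a1 · a2) · a3)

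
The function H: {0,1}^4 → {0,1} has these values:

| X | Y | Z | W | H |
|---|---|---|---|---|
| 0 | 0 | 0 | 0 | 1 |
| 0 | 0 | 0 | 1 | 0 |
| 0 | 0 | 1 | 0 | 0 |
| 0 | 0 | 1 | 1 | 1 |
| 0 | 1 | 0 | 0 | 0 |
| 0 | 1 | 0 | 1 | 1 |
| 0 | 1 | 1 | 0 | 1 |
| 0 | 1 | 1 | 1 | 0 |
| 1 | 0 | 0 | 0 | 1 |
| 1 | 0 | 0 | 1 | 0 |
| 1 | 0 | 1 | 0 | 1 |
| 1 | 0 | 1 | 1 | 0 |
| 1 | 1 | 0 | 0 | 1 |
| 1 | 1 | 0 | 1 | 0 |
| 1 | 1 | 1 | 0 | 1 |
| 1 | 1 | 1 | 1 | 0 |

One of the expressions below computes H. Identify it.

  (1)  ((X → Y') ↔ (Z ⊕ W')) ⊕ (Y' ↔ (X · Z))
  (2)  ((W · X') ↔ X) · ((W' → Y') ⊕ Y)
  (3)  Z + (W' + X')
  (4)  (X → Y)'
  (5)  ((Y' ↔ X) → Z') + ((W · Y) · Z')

1

(2): at (0,0,1,0) it gives 1, but H = 0 — eliminated.
(3): at (0,0,0,1) it gives 1, but H = 0 — eliminated.
(4): at (0,0,0,0) it gives 0, but H = 1 — eliminated.
(5): at (0,0,0,1) it gives 1, but H = 0 — eliminated.
That leaves (1). Evaluating it on every row reproduces the table of H exactly.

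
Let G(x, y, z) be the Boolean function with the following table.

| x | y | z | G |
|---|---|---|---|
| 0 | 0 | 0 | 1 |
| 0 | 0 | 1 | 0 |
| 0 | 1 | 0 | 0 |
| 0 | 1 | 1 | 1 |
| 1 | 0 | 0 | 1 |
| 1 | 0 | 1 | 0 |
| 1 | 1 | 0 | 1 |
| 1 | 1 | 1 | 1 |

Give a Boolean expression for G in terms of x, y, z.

The 0-rows are (0,0,1), (0,1,0), (1,0,1). Take each as a conjunction (¬x·¬y·z, ¬x·y·¬z, x·¬y·z), form their disjunction, and complement — that gives a formula that is 1 everywhere G is.

G(x, y, z) = ¬((((¬x ∧ ¬y) ∧ z) ∨ ((¬x ∧ y) ∧ ¬z)) ∨ ((x ∧ ¬y) ∧ z))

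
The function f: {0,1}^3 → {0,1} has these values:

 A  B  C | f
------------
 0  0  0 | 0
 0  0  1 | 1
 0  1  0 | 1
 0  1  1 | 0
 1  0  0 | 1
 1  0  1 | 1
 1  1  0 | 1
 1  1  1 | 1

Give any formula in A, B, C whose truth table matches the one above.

f(A, B, C) = (((A' · B') · C') + ((A' · B) · C))'

The 0-rows are (0,0,0), (0,1,1). Take each as a conjunction (¬A·¬B·¬C, ¬A·B·C), form their disjunction, and complement — that gives a formula that is 1 everywhere f is.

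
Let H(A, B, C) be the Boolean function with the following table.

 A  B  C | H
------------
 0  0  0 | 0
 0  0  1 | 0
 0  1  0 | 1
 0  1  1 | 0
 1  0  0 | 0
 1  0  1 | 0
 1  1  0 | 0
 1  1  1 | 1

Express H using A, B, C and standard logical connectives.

H(A, B, C) = ((A' · B) · C') + ((A · B) · C)

The 1-rows are (0,1,0), (1,1,1). Each contributes one minterm — ¬A·B·¬C; A·B·C — and their disjunction is a sum-of-products form of H.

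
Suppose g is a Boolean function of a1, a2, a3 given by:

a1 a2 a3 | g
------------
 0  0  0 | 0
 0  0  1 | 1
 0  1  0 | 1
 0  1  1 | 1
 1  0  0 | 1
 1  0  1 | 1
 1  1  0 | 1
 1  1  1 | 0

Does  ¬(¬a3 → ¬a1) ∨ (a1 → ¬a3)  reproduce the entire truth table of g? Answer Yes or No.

No

Evaluate ¬(¬a3 → ¬a1) ∨ (a1 → ¬a3) on each row and compare to g:
  a1=0, a2=0, a3=0: formula gives 1, but g = 0 ✗
A single disagreement suffices: at (0,0,0) they differ, so the formula does not compute g.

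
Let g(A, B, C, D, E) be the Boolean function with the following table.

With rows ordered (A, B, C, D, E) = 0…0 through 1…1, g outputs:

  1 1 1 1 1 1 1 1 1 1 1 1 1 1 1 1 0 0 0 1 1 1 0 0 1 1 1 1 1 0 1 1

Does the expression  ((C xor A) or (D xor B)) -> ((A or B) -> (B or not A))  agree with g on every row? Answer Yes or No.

No

Evaluate ((C xor A) or (D xor B)) -> ((A or B) -> (B or not A)) on each row and compare to g:
  A=0, B=0, C=0, D=0, E=0: formula gives 1, g = 1 ✓
  A=0, B=0, C=0, D=0, E=1: formula gives 1, g = 1 ✓
  A=0, B=0, C=0, D=1, E=0: formula gives 1, g = 1 ✓
  A=0, B=0, C=0, D=1, E=1: formula gives 1, g = 1 ✓
  …
  A=1, B=0, C=0, D=1, E=1: formula gives 0, but g = 1 ✗
Row (1,0,0,1,1) is a counterexample, so the formula is not equivalent to g.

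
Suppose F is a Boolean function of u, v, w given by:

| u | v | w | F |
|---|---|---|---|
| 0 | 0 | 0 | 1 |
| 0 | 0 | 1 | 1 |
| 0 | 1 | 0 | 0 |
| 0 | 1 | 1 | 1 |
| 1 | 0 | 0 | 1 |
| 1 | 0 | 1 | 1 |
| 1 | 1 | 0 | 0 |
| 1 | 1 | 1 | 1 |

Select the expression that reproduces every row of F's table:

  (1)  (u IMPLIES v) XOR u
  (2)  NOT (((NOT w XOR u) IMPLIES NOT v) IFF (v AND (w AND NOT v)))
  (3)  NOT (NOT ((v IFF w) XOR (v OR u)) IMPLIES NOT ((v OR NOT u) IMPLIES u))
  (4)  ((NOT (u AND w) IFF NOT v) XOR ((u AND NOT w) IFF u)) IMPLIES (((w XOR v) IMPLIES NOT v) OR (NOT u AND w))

(1) fails at (0,1,0): the formula yields 1, F is 0.
(2) fails at (1,1,0): the formula yields 1, F is 0.
(3) fails at (0,0,0): the formula yields 0, F is 1.
(4) is the remaining candidate, and it agrees with F on all 8 inputs.

4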